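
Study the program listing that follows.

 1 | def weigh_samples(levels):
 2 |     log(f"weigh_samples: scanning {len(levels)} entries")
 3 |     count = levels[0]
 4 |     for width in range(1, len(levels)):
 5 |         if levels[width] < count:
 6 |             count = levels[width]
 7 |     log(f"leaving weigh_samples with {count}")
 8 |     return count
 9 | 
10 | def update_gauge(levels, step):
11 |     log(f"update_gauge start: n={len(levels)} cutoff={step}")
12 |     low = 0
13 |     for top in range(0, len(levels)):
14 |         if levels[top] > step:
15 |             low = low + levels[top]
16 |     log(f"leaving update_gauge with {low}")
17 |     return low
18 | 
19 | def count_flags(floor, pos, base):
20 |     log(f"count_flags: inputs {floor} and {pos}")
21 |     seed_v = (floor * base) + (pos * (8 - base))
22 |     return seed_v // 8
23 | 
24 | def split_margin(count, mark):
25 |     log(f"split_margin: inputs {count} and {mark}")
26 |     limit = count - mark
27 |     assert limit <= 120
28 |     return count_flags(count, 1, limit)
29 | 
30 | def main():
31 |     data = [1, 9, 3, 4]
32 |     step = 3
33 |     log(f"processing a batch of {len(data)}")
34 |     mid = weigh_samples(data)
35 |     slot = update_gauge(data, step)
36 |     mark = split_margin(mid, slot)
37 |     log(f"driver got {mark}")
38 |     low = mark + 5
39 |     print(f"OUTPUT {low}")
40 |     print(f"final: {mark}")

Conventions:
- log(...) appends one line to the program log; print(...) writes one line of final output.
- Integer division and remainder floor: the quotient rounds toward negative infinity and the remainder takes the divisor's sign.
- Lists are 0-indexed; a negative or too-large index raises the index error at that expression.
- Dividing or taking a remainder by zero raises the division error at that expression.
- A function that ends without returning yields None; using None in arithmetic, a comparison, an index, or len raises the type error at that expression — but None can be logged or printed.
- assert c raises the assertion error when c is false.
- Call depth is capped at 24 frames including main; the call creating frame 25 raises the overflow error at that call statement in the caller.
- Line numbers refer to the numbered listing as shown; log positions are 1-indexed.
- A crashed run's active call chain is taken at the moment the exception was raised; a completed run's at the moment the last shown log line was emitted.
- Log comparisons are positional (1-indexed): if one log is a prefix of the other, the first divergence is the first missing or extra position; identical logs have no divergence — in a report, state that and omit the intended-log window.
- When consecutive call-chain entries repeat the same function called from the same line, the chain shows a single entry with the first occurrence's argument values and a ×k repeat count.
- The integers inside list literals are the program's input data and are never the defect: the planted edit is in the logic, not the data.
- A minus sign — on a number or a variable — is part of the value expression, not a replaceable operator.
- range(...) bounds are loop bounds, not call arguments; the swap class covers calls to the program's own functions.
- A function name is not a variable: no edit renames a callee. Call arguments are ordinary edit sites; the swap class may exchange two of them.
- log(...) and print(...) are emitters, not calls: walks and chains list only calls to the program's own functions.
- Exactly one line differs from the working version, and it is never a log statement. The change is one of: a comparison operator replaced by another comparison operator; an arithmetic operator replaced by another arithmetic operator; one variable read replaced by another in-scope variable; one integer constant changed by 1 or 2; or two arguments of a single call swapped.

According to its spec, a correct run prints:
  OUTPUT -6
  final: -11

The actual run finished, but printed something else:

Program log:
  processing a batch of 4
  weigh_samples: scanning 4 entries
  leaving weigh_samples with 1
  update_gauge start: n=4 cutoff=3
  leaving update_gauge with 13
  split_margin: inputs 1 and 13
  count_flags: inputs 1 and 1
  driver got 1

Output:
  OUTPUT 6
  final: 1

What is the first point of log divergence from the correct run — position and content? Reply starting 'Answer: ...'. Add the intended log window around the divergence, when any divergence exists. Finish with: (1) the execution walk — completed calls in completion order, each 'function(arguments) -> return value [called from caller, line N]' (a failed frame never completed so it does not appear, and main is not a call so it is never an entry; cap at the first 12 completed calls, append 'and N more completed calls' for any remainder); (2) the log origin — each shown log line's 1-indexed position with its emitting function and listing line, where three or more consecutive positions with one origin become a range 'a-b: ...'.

Answer: position 7 — the shown line 'count_flags: inputs 1 and 1' should read 'count_flags: inputs 1 and -12'.
Intended log window:
  5: leaving update_gauge with 13
  6: split_margin: inputs 1 and 13
  7: count_flags: inputs 1 and -12
  8: driver got -11
Execution walk:
  weigh_samples([1, 9, 3, 4]) -> 1  [called from main, line 34]
  update_gauge([1, 9, 3, 4], 3) -> 13  [called from main, line 35]
  count_flags(1, 1, -12) -> 1  [called from split_margin, line 28]
  split_margin(1, 13) -> 1  [called from main, line 36]
Log origin:
  1: from main, line 33
  2: from weigh_samples, line 2
  3: from weigh_samples, line 7
  4: from update_gauge, line 11
  5: from update_gauge, line 16
  6: from split_margin, line 25
  7: from count_flags, line 20
  8: from main, line 37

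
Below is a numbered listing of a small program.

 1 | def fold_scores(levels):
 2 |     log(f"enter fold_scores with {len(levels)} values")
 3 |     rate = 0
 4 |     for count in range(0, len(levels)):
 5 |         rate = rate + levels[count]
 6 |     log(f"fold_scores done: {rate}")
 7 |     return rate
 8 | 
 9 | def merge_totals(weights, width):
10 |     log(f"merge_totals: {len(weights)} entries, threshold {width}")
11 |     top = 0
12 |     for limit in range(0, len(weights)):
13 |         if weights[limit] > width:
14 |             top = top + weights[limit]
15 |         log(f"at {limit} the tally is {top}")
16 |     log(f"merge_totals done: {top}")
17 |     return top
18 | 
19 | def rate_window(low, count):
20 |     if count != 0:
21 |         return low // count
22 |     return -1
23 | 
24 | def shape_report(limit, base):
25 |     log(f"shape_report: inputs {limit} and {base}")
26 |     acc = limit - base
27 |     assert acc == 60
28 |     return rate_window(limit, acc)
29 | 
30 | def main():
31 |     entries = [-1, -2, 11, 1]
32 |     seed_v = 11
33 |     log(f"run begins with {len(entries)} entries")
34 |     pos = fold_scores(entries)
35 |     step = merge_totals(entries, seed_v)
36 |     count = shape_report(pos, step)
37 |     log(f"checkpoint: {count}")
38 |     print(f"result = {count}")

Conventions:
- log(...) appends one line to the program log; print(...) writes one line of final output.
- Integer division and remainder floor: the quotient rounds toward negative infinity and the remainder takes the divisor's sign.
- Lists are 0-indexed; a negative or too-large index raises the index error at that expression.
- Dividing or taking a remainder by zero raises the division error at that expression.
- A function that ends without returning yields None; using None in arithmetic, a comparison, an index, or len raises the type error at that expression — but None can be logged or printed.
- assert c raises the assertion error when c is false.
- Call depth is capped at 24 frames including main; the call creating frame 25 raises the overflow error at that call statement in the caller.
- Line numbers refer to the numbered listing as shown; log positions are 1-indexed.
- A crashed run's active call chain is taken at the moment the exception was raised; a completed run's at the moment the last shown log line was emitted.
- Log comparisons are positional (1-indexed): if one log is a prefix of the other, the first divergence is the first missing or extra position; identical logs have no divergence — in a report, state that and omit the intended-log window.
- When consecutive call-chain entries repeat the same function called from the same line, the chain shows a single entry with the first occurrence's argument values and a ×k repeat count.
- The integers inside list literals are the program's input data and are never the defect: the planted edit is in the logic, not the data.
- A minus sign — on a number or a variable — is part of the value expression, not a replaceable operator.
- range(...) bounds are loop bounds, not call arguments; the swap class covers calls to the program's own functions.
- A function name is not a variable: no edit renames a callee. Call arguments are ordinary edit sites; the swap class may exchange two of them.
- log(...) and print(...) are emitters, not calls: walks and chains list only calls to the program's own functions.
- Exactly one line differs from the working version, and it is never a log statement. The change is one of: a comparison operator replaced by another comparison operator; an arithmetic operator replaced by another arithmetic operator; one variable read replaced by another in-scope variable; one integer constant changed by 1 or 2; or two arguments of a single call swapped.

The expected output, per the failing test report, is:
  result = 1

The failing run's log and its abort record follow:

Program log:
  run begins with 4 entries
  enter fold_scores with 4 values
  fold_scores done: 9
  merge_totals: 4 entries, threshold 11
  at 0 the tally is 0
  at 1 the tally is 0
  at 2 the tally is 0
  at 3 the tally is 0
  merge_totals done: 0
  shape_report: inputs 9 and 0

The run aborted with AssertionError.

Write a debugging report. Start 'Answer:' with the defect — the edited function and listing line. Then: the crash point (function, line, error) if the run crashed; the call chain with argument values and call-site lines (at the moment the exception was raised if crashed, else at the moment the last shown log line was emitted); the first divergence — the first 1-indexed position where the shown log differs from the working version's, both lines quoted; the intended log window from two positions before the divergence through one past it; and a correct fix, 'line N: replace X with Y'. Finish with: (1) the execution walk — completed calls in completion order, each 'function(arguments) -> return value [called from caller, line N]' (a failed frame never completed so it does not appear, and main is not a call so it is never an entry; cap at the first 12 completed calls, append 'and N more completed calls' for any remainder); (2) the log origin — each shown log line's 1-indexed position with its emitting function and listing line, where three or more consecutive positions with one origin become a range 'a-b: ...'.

Answer: the defect is in shape_report at line 27.
Core observation: The faulty run's log stops after 10 lines; the working version's next line would be 'checkpoint: 1'.
Crash: shape_report, line 27, AssertionError.
Call chain: main -> shape_report(9, 0) (called at line 36).
First divergence: position 11 — the faulty run's log ends after 10 lines; the working version continues with 'checkpoint: 1'.
Intended log window:
  9: merge_totals done: 0
  10: shape_report: inputs 9 and 0
  11: checkpoint: 1
Execution walk:
  fold_scores([-1, -2, 11, 1]) -> 9  [called from main, line 34]
  merge_totals([-1, -2, 11, 1], 11) -> 0  [called from main, line 35]
Log origin:
  1: from main, line 33
  2: from fold_scores, line 2
  3: from fold_scores, line 6
  4: from merge_totals, line 10
  5-8: from merge_totals, line 15
  9: from merge_totals, line 16
  10: from shape_report, line 25
A correct fix: line 27: replace `==` with `<=`.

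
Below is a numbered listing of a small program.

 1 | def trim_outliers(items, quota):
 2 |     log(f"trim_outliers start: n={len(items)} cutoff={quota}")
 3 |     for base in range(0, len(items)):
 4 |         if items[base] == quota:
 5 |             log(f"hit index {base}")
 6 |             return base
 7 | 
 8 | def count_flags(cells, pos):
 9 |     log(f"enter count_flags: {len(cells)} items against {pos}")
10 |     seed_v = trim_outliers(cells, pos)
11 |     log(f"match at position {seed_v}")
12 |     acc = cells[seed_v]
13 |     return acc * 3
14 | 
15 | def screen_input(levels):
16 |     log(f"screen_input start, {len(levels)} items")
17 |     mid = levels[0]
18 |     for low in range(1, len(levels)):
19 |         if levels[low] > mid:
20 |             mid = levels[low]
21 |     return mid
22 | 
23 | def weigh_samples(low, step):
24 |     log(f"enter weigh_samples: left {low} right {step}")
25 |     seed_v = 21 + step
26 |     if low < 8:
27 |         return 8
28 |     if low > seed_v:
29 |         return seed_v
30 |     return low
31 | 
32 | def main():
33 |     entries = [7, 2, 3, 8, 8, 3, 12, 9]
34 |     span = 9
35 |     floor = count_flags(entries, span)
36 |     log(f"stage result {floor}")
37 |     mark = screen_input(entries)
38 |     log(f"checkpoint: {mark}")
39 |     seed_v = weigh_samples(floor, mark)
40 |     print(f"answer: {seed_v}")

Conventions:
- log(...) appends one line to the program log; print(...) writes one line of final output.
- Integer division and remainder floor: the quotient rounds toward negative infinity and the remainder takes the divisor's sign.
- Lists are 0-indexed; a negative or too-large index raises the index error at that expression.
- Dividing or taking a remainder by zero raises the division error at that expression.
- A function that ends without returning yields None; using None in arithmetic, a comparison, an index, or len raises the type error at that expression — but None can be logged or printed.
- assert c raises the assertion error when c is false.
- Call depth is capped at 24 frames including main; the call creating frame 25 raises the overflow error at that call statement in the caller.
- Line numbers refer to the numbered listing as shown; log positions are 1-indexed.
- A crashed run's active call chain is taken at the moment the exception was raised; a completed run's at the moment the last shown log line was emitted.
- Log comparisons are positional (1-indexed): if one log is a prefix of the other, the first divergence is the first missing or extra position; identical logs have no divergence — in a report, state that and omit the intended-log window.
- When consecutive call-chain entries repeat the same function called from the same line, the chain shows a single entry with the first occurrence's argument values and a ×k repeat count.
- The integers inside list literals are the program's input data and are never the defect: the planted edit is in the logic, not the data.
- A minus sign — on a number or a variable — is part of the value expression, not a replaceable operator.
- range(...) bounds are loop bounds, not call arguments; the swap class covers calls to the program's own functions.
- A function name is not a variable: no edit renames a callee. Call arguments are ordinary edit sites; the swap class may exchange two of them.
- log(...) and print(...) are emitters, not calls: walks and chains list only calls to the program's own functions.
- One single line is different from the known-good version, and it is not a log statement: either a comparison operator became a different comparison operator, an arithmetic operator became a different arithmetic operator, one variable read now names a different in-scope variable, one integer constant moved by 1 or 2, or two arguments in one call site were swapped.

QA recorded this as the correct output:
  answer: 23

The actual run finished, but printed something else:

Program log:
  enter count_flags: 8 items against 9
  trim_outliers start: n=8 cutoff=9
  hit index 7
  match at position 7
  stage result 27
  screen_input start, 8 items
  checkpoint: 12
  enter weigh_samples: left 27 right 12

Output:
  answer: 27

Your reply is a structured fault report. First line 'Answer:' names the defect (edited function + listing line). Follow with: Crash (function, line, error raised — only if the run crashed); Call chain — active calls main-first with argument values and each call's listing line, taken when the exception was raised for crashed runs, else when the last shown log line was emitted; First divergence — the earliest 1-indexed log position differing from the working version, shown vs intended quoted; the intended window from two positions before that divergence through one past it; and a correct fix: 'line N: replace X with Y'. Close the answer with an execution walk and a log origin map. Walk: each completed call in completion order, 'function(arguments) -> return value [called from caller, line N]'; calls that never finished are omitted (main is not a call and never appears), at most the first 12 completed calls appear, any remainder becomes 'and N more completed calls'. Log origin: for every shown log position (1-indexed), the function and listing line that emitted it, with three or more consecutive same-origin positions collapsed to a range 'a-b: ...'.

Answer: the defect is in screen_input at line 19.
Key observation: The earliest visible damage is log position 7 — 'checkpoint: 12' rather than the intended 'checkpoint: 2'.
Call chain: main -> weigh_samples(27, 12) (called at line 39).
First divergence: at position 7 the run shows 'checkpoint: 12' where the working version logs 'checkpoint: 2'.
Intended log window:
  5: stage result 27
  6: screen_input start, 8 items
  7: checkpoint: 2
  8: enter weigh_samples: left 27 right 2
Execution walk:
  trim_outliers([7, 2, 3, 8, 8, 3, 12, 9], 9) -> 7  [called from count_flags, line 10]
  count_flags([7, 2, 3, 8, 8, 3, 12, 9], 9) -> 27  [called from main, line 35]
  screen_input([7, 2, 3, 8, 8, 3, 12, 9]) -> 12  [called from main, line 37]
  weigh_samples(27, 12) -> 27  [called from main, line 39]
Origin of each log line:
  1: from count_flags, line 9
  2: from trim_outliers, line 2
  3: from trim_outliers, line 5
  4: from count_flags, line 11
  5: from main, line 36
  6: from screen_input, line 16
  7: from main, line 38
  8: from weigh_samples, line 24
A correct fix: line 19: replace `>` with `<`.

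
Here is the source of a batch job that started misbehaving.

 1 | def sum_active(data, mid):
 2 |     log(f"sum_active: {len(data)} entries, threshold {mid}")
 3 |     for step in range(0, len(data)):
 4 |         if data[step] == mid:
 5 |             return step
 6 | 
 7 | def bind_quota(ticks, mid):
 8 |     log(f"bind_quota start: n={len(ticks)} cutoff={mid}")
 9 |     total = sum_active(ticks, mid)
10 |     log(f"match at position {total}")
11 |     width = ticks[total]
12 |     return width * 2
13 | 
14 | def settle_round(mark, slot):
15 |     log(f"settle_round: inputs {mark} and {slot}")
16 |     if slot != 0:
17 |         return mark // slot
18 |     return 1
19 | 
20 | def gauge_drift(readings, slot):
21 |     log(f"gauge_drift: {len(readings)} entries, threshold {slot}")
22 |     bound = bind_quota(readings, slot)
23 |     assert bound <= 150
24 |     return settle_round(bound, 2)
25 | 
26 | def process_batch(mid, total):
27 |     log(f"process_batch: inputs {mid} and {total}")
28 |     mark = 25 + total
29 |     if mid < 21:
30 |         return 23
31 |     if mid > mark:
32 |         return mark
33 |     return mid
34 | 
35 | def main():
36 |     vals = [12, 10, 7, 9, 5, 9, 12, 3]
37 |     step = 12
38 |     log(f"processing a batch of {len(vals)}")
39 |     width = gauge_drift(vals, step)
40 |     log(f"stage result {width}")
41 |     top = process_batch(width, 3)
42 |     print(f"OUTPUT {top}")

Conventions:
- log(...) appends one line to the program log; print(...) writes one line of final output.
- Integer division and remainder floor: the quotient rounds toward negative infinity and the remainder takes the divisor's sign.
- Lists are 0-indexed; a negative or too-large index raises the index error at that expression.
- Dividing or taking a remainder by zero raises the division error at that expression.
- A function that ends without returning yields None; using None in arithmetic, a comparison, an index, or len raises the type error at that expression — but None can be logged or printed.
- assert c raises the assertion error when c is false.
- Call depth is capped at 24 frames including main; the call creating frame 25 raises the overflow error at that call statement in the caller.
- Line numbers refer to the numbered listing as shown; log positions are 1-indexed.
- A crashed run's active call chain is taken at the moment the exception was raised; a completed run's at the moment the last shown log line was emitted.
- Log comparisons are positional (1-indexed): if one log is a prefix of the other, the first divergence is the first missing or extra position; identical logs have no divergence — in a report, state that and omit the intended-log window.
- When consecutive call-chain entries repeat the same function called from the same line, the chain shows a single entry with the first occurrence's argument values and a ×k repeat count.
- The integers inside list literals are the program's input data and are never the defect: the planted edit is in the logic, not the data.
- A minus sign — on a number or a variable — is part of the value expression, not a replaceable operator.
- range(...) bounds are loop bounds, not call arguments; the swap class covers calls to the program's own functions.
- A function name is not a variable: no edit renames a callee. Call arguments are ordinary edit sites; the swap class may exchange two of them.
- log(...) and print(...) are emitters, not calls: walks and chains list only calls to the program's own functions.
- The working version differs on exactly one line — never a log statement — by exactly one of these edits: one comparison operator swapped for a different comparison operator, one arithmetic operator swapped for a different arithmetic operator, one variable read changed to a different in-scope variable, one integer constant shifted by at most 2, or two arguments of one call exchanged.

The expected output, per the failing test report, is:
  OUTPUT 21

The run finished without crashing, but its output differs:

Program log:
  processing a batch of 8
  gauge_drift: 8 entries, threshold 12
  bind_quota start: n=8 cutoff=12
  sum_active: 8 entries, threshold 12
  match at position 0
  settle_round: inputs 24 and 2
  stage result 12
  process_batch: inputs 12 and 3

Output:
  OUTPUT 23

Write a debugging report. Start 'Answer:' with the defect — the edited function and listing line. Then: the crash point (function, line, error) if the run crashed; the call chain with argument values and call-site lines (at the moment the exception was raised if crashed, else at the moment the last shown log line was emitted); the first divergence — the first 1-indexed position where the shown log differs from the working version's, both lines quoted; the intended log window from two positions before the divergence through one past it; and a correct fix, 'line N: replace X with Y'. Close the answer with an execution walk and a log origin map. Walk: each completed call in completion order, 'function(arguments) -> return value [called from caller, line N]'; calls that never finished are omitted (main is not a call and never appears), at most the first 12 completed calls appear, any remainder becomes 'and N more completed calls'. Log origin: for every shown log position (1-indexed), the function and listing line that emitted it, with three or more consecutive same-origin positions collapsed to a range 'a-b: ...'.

Answer: the defect is in process_batch at line 30.
Core observation: Log streams are identical — the defect surfaces only in the printed output.
Call chain: main -> process_batch(12, 3) (called at line 41).
First divergence: none (the log streams are identical).
Execution walk:
  sum_active([12, 10, 7, 9, 5, 9, 12, 3], 12) -> 0  [called from bind_quota, line 9]
  bind_quota([12, 10, 7, 9, 5, 9, 12, 3], 12) -> 24  [called from gauge_drift, line 22]
  settle_round(24, 2) -> 12  [called from gauge_drift, line 24]
  gauge_drift([12, 10, 7, 9, 5, 9, 12, 3], 12) -> 12  [called from main, line 39]
  process_batch(12, 3) -> 23  [called from main, line 41]
Log line origins:
  1: emitted by main (line 38)
  2: emitted by gauge_drift (line 21)
  3: emitted by bind_quota (line 8)
  4: emitted by sum_active (line 2)
  5: emitted by bind_quota (line 10)
  6: emitted by settle_round (line 15)
  7: emitted by main (line 40)
  8: emitted by process_batch (line 27)
A correct fix: line 30: replace `23` with `21`.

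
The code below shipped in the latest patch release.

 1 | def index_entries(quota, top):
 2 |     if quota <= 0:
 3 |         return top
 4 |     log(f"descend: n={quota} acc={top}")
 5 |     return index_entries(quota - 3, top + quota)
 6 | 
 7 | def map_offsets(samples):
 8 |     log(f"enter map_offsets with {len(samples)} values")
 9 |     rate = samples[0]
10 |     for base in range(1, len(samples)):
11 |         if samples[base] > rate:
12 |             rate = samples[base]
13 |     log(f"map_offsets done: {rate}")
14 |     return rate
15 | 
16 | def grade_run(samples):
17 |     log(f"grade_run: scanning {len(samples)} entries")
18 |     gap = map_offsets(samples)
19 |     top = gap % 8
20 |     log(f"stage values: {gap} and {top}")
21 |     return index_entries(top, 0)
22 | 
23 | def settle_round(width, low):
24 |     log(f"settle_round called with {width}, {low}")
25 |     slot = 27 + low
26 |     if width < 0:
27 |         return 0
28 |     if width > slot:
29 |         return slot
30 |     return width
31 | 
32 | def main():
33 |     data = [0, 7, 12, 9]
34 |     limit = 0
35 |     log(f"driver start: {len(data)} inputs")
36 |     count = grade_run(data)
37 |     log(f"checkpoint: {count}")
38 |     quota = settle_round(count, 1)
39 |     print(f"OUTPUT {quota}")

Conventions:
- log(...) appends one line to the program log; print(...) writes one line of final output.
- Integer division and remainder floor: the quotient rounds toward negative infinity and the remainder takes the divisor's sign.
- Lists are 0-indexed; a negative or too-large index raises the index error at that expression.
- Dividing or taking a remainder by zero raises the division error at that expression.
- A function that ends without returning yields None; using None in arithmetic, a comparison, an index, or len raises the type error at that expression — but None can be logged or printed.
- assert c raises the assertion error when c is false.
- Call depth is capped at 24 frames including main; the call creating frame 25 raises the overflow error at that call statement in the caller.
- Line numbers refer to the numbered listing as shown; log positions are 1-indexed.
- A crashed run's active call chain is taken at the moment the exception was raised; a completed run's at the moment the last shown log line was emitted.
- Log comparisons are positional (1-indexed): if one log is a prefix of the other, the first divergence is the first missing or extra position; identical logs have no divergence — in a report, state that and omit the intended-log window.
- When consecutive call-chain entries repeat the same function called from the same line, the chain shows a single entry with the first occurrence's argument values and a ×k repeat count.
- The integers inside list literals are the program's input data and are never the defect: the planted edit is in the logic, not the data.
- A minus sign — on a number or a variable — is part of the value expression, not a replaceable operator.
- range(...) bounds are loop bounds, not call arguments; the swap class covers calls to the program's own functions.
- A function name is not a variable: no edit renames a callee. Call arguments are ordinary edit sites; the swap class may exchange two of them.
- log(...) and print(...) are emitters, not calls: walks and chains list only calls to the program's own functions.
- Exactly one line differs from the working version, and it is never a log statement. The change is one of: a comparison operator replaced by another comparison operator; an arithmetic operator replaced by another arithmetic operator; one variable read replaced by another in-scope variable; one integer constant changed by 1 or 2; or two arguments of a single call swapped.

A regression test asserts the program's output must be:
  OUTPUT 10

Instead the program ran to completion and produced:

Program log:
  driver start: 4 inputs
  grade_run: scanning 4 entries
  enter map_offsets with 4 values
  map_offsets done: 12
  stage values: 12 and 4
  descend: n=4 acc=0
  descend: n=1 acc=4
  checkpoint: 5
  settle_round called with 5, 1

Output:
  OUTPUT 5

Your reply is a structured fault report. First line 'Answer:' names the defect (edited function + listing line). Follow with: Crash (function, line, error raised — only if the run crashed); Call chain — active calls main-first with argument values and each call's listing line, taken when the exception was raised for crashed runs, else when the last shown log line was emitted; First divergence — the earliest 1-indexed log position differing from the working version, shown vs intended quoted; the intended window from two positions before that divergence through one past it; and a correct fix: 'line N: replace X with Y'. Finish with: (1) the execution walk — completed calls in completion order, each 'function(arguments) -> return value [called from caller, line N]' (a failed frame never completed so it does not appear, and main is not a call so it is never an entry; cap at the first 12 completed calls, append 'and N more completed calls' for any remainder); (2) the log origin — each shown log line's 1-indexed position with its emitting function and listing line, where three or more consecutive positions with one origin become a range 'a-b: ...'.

Answer: the defect is in index_entries at line 5.
Core observation: At log position 7 the runs split — shown 'descend: n=1 acc=4', but the working version logs 'descend: n=3 acc=4'.
Call chain: main -> settle_round(5, 1) (called at line 38).
First divergence: at position 7 the run shows 'descend: n=1 acc=4' where the working version logs 'descend: n=3 acc=4'.
Intended log window:
  5: stage values: 12 and 4
  6: descend: n=4 acc=0
  7: descend: n=3 acc=4
  8: descend: n=2 acc=7
Execution walk:
  map_offsets([0, 7, 12, 9]) -> 12  [called from grade_run, line 18]
  index_entries(-2, 5) -> 5  [called from index_entries, line 5]
  index_entries(1, 4) -> 5  [called from index_entries, line 5]
  index_entries(4, 0) -> 5  [called from grade_run, line 21]
  grade_run([0, 7, 12, 9]) -> 5  [called from main, line 36]
  settle_round(5, 1) -> 5  [called from main, line 38]
Origin of each log line:
  1: from main, line 35
  2: from grade_run, line 17
  3: from map_offsets, line 8
  4: from map_offsets, line 13
  5: from grade_run, line 20
  6: from index_entries, line 4
  7: from index_entries, line 4
  8: from main, line 37
  9: from settle_round, line 24
A correct fix: line 5: replace `3` with `1`.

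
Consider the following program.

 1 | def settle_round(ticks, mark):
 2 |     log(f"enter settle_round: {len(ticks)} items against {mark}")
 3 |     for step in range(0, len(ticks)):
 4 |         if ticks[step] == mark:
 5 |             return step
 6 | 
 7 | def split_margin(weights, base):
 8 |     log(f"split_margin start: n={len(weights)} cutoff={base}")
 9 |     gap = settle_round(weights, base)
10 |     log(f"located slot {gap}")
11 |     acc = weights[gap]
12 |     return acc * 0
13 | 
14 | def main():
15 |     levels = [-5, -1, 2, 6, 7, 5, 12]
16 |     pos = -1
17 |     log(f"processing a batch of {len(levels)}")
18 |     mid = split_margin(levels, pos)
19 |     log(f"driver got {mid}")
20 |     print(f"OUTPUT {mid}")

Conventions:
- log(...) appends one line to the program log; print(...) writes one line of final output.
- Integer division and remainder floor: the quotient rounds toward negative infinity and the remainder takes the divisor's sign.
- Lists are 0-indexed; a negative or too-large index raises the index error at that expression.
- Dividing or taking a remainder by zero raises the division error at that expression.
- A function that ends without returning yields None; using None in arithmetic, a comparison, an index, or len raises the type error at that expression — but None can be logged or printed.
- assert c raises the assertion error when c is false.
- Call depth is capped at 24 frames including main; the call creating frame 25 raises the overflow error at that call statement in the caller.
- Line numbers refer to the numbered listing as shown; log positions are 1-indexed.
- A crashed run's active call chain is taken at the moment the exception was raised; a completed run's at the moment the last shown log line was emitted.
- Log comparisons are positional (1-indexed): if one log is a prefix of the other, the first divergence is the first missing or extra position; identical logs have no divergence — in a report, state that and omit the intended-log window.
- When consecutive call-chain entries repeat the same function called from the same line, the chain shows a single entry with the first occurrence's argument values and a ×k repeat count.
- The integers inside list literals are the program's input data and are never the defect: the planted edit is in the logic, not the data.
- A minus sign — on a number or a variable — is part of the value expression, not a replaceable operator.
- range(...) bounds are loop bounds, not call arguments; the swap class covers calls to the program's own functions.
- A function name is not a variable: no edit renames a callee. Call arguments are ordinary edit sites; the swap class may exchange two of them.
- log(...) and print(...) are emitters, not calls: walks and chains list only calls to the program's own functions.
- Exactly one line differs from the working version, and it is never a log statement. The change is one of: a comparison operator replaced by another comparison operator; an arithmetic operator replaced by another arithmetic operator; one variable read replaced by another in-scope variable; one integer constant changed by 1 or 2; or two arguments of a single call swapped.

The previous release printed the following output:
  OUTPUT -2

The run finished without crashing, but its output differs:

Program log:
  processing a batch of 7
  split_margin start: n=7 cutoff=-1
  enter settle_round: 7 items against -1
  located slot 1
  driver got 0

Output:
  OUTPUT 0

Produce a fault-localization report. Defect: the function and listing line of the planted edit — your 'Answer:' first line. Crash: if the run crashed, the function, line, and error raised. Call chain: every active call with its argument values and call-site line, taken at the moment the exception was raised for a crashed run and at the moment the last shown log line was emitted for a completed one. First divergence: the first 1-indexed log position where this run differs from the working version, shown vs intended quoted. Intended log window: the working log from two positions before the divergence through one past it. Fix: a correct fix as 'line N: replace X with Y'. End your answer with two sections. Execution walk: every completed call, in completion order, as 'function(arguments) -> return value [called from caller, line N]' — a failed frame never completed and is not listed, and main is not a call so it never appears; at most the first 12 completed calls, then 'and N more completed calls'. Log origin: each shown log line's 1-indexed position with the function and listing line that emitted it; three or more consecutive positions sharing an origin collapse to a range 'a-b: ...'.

Answer: the defect is in split_margin at line 12.
Key fact: Everything matches until log position 5, which reads 'driver got 0' in place of 'driver got -2'.
Call chain: main.
First divergence: at position 5 the run shows 'driver got 0' where the working version logs 'driver got -2'.
Intended log window:
  3: enter settle_round: 7 items against -1
  4: located slot 1
  5: driver got -2
Execution walk:
  settle_round([-5, -1, 2, 6, 7, 5, 12], -1) -> 1  [called from split_margin, line 9]
  split_margin([-5, -1, 2, 6, 7, 5, 12], -1) -> 0  [called from main, line 18]
Log origin:
  1: emitted by main (line 17)
  2: emitted by split_margin (line 8)
  3: emitted by settle_round (line 2)
  4: emitted by split_margin (line 10)
  5: emitted by main (line 19)
A correct fix: line 12: replace `0` with `2`.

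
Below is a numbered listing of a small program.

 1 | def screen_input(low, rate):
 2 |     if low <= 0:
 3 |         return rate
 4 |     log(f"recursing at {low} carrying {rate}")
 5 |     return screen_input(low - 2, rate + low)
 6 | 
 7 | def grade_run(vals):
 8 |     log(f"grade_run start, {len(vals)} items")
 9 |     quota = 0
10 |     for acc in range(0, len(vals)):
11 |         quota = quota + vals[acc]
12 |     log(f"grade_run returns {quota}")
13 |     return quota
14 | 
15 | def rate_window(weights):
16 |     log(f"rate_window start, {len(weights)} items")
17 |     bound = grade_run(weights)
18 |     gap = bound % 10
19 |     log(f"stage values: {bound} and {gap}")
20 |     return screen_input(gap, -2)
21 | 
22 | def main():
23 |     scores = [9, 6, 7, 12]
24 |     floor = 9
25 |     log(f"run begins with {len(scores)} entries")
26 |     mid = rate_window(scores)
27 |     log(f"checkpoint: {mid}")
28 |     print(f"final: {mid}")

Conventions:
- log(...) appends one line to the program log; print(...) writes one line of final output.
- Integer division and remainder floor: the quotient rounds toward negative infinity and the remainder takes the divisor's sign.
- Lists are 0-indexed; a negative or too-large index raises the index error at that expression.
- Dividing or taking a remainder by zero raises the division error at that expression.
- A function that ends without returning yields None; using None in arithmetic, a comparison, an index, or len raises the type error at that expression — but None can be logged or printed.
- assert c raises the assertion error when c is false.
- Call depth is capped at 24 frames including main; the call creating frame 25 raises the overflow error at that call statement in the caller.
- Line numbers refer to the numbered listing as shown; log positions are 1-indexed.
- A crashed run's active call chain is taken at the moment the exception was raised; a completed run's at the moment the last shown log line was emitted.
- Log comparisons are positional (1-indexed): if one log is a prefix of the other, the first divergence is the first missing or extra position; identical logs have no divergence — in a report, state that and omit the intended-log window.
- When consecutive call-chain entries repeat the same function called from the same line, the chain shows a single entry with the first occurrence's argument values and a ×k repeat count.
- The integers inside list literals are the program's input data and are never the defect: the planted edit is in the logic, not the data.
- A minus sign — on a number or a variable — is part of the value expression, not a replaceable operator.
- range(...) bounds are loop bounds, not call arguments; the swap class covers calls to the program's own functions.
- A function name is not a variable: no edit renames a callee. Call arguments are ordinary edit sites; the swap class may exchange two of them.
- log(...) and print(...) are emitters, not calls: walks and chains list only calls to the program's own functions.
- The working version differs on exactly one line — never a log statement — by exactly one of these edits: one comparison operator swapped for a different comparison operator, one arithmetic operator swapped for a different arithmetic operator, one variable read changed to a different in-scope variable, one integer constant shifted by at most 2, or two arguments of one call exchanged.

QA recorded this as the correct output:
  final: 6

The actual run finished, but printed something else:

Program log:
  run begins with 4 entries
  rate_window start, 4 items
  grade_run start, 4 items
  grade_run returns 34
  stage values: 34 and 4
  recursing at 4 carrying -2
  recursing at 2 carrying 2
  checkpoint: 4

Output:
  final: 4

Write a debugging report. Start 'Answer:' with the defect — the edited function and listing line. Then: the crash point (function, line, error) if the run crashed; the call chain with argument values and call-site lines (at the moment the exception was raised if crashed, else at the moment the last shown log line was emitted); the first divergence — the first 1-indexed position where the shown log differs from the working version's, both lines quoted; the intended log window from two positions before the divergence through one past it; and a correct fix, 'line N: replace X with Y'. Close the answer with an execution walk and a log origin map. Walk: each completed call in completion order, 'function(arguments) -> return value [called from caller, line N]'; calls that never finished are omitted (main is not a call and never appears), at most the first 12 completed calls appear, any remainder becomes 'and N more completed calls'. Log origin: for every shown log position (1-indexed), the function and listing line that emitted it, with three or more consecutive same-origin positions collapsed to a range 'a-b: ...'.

Answer: the defect is in rate_window at line 20.
Core observation: Everything matches until log position 6, which reads 'recursing at 4 carrying -2' in place of 'recursing at 4 carrying 0'.
Call chain: main.
First divergence: at position 6 the run shows 'recursing at 4 carrying -2' where the working version logs 'recursing at 4 carrying 0'.
Intended log window:
  4: grade_run returns 34
  5: stage values: 34 and 4
  6: recursing at 4 carrying 0
  7: recursing at 2 carrying 4
Execution walk:
  grade_run([9, 6, 7, 12]) -> 34  [called from rate_window, line 17]
  screen_input(0, 4) -> 4  [called from screen_input, line 5]
  screen_input(2, 2) -> 4  [called from screen_input, line 5]
  screen_input(4, -2) -> 4  [called from rate_window, line 20]
  rate_window([9, 6, 7, 12]) -> 4  [called from main, line 26]
Log origin:
  1: from main, line 25
  2: from rate_window, line 16
  3: from grade_run, line 8
  4: from grade_run, line 12
  5: from rate_window, line 19
  6: from screen_input, line 4
  7: from screen_input, line 4
  8: from main, line 27
A correct fix: line 20: replace `-2` with `0`.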